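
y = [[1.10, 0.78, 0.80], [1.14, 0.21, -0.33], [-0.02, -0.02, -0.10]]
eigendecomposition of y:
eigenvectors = [[-0.79, -0.47, 0.32],[-0.61, 0.88, -0.87],[0.02, 0.03, 0.38]]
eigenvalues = [1.69, -0.41, -0.07]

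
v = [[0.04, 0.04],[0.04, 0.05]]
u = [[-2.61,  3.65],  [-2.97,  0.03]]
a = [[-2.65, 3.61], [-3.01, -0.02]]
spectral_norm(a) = 4.92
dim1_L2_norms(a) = [4.48, 3.01]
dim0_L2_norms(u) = [3.95, 3.65]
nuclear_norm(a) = 7.14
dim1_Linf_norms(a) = [3.61, 3.01]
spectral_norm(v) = 0.09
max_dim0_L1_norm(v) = 0.09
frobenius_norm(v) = 0.09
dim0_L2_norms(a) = [4.01, 3.61]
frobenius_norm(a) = 5.40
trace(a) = -2.67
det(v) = 0.00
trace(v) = 0.09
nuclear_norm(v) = 0.09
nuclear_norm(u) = 7.10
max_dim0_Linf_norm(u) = 3.65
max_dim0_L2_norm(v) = 0.06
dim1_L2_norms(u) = [4.49, 2.97]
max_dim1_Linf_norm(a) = 3.61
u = a + v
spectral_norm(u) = 4.92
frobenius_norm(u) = 5.38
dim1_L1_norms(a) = [6.26, 3.03]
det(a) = 10.92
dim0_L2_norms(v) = [0.06, 0.06]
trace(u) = -2.58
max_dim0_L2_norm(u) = 3.95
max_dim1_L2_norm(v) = 0.06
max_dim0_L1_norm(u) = 5.58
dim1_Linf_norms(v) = [0.04, 0.05]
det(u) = 10.76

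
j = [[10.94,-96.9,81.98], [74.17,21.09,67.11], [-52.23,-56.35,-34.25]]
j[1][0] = 74.17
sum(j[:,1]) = -132.16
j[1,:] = [74.17, 21.09, 67.11]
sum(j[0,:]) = -3.980000000000004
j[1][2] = 67.11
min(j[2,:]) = -56.35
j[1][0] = 74.17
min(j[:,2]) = -34.25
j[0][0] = 10.94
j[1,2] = 67.11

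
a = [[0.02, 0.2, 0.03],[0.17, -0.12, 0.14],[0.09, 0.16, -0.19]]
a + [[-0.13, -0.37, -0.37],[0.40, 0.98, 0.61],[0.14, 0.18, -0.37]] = [[-0.11, -0.17, -0.34],[0.57, 0.86, 0.75],[0.23, 0.34, -0.56]]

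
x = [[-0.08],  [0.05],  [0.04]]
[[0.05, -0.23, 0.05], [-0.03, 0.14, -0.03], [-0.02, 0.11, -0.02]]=x@ [[-0.58, 2.83, -0.57]]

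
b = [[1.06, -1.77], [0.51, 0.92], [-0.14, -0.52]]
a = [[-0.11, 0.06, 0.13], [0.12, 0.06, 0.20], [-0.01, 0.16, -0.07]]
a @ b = [[-0.1,0.18], [0.13,-0.26], [0.08,0.20]]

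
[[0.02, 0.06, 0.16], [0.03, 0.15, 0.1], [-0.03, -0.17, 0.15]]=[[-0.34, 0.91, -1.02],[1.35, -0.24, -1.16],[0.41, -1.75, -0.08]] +[[0.36, -0.85, 1.18], [-1.32, 0.39, 1.26], [-0.44, 1.58, 0.23]]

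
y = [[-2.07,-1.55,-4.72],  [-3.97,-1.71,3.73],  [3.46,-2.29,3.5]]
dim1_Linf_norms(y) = [4.72, 3.97, 3.5]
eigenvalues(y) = [(-4.37+0j), (2.05+4.77j), (2.05-4.77j)]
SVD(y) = [[-0.67, -0.16, 0.72], [0.34, -0.93, 0.11], [0.65, 0.32, 0.68]] @ diag([7.206268371130071, 5.504448718397993, 2.9665030709198787]) @ [[0.32, -0.14, 0.94], [0.94, 0.20, -0.29], [0.15, -0.97, -0.20]]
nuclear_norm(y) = 15.68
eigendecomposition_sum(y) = [[-2.02+0.00j, -1.57+0.00j, -0.46+0.00j], [(-3.02+0j), (-2.36+0j), (-0.69+0j)], [(0.01-0j), (0.01-0j), -0j]] + [[-0.03+1.53j, 0.01-1.02j, (-2.13+0.61j)], [(-0.47-1.75j), (0.32+1.16j), 2.21-1.40j], [1.73-0.74j, (-1.15+0.5j), 1.75+2.07j]] + [[-0.03-1.53j, 0.01+1.02j, (-2.13-0.61j)], [(-0.47+1.75j), (0.32-1.16j), 2.21+1.40j], [(1.73+0.74j), (-1.15-0.5j), (1.75-2.07j)]]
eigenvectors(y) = [[0.56+0.00j, 0.21-0.46j, 0.21+0.46j], [0.83+0.00j, (-0.08+0.59j), -0.08-0.59j], [(-0+0j), -0.62+0.00j, (-0.62-0j)]]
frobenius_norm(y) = 9.54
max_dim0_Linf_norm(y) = 4.72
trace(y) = -0.28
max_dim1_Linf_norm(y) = 4.72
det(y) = -117.67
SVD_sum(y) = [[-1.54, 0.70, -4.55], [0.79, -0.36, 2.32], [1.5, -0.68, 4.41]] + [[-0.84, -0.18, 0.26], [-4.81, -1.03, 1.47], [1.66, 0.36, -0.51]] + [[0.31,-2.07,-0.43], [0.05,-0.32,-0.07], [0.30,-1.97,-0.40]]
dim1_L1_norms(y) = [8.34, 9.41, 9.25]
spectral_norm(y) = 7.21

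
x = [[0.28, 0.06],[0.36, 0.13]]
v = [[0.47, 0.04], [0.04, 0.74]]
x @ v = [[0.13, 0.06],  [0.17, 0.11]]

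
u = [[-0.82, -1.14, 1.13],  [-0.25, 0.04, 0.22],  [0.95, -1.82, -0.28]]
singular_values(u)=[2.21, 1.66, 0.0]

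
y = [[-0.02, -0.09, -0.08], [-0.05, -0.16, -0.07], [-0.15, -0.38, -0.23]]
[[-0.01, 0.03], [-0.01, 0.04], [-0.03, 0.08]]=y @ [[-0.08, 0.33], [0.04, -0.28], [0.11, -0.1]]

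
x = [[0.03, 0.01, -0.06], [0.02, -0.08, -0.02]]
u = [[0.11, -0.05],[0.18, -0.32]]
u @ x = [[0.0, 0.01, -0.01],[-0.0, 0.03, -0.00]]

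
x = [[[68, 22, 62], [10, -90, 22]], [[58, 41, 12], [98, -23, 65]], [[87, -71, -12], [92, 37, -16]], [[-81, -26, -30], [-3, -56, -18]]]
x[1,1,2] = 65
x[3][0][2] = -30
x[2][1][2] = -16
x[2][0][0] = 87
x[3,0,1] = -26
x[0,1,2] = 22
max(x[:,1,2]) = 65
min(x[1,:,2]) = 12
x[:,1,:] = [[10, -90, 22], [98, -23, 65], [92, 37, -16], [-3, -56, -18]]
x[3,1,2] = -18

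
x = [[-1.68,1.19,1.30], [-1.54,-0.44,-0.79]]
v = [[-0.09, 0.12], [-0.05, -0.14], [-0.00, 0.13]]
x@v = [[0.09, -0.2],[0.16, -0.23]]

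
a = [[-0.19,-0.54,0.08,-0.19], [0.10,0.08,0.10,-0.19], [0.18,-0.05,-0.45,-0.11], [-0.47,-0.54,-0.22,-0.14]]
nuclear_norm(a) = 1.90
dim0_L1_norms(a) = [0.94, 1.21, 0.85, 0.63]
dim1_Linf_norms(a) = [0.54, 0.19, 0.45, 0.54]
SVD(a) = [[-0.60, 0.25, 0.58, -0.49], [0.10, 0.08, 0.68, 0.72], [-0.05, -0.96, 0.25, -0.13], [-0.79, -0.12, -0.37, 0.47]] @ diag([0.9425657520752045, 0.5132411463645136, 0.2994974250587692, 0.14544628244307206]) @ [[0.52, 0.81, 0.17, 0.23], [-0.3, -0.04, 0.94, 0.12], [0.59, -0.24, 0.27, -0.72], [-0.54, 0.54, -0.07, -0.65]]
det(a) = 0.02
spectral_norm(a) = 0.94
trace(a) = -0.70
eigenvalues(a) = [(0.2+0.18j), (0.2-0.18j), (-0.58+0j), (-0.51+0j)]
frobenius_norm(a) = 1.12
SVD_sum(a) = [[-0.29, -0.46, -0.1, -0.13], [0.05, 0.07, 0.02, 0.02], [-0.02, -0.04, -0.01, -0.01], [-0.39, -0.6, -0.13, -0.17]] + [[-0.04,-0.00,0.12,0.02], [-0.01,-0.0,0.04,0.0], [0.15,0.02,-0.46,-0.06], [0.02,0.0,-0.06,-0.01]] + [[0.10, -0.04, 0.05, -0.12], [0.12, -0.05, 0.06, -0.15], [0.05, -0.02, 0.02, -0.05], [-0.07, 0.03, -0.03, 0.08]] + [[0.04, -0.04, 0.01, 0.05], [-0.06, 0.06, -0.01, -0.07], [0.01, -0.01, 0.00, 0.01], [-0.04, 0.04, -0.01, -0.04]]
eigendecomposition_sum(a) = [[0.01+0.11j,-0.10-0.00j,(-0.01+0.04j),(0.01-0.08j)], [(0.08-0.1j),0.08+0.08j,(0.04-0.03j),(-0.07+0.06j)], [0.02+0.02j,(-0.02+0.02j),(0.01+0.01j),-0.01-0.02j], [(-0.12+0.06j),(-0.04-0.12j),-0.05+0.01j,0.10-0.02j]] + [[(0.01-0.11j), (-0.1+0j), -0.01-0.04j, 0.01+0.08j], [0.08+0.10j, 0.08-0.08j, 0.04+0.03j, -0.07-0.06j], [(0.02-0.02j), (-0.02-0.02j), (0.01-0.01j), -0.01+0.02j], [(-0.12-0.06j), (-0.04+0.12j), -0.05-0.01j, 0.10+0.02j]] + [[(-0.19-0j),(-0.36-0j),-0.02-0.00j,(-0.24+0j)], [-0.05-0.00j,(-0.09-0j),(-0-0j),-0.06+0.00j], [0.04+0.00j,(0.08+0j),0.00+0.00j,(0.06-0j)], [(-0.24-0j),(-0.45-0j),-0.02-0.00j,(-0.3+0j)]] + [[-0.02+0.00j, 0.02+0.00j, (0.11+0j), (0.03-0j)], [(-0.01+0j), (0.01+0j), (0.03+0j), 0.01-0.00j], [(0.09-0j), -0.09-0.00j, (-0.47-0j), (-0.14+0j)], [(0.02-0j), -0.02-0.00j, -0.10-0.00j, -0.03+0.00j]]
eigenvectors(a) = [[-0.17+0.48j, -0.17-0.48j, -0.61+0.00j, -0.22+0.00j], [(0.51-0.27j), (0.51+0.27j), -0.15+0.00j, (-0.06+0j)], [0.06+0.14j, (0.06-0.14j), 0.14+0.00j, (0.95+0j)], [(-0.62+0j), -0.62-0.00j, (-0.77+0j), 0.20+0.00j]]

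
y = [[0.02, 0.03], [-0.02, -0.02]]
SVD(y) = [[-0.79, 0.62], [0.62, 0.79]] @ diag([0.04561552812808829, 0.004384471871911694]) @ [[-0.62,-0.79], [-0.79,0.62]]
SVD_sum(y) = [[0.02, 0.03], [-0.02, -0.02]] + [[-0.00,0.00], [-0.00,0.0]]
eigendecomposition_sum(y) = [[0.01+0.01j,(0.01+0j)], [-0.01-0.00j,-0.01+0.01j]] + [[(0.01-0.01j), (0.02+0j)],  [-0.01-0.00j, -0.01-0.01j]]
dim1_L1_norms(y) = [0.05, 0.04]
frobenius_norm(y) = 0.05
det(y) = 0.00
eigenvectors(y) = [[(0.77+0j),0.77-0.00j], [(-0.52+0.37j),-0.52-0.37j]]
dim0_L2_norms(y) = [0.03, 0.04]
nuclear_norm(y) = 0.05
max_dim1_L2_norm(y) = 0.04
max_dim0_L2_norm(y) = 0.04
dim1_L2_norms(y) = [0.04, 0.03]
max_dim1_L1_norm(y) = 0.05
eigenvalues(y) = [0.01j, -0.01j]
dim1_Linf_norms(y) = [0.03, 0.02]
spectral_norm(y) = 0.05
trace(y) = 0.00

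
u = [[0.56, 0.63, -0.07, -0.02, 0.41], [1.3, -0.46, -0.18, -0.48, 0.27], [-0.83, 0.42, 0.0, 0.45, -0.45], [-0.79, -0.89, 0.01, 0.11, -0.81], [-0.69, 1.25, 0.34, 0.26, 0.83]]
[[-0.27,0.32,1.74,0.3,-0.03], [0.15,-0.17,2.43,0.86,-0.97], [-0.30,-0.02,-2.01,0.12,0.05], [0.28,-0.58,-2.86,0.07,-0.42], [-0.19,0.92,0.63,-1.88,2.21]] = u @ [[-0.32, 0.11, 1.42, 0.58, -1.4], [0.09, -0.12, 0.05, 0.30, 0.15], [0.59, 0.24, -0.75, -2.99, 0.06], [-1.68, 1.19, 0.21, 0.03, -1.04], [-0.35, 0.91, 2.11, -1.02, 1.58]]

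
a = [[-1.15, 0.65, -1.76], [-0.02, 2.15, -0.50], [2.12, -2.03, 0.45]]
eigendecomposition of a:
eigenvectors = [[(0.23-0.64j), 0.23+0.64j, 0.37+0.00j], [-0.09-0.07j, -0.09+0.07j, 0.82+0.00j], [(-0.73+0j), (-0.73-0j), (-0.45+0j)]]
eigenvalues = [(-0.48+1.67j), (-0.48-1.67j), (2.41+0j)]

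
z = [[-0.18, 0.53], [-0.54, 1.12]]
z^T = [[-0.18, -0.54], [0.53, 1.12]]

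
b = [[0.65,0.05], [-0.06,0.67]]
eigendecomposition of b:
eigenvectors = [[(-0.12+0.66j), -0.12-0.66j], [-0.74+0.00j, -0.74-0.00j]]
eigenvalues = [(0.66+0.05j), (0.66-0.05j)]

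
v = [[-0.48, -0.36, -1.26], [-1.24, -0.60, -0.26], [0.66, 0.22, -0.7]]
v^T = [[-0.48, -1.24, 0.66], [-0.36, -0.60, 0.22], [-1.26, -0.26, -0.7]]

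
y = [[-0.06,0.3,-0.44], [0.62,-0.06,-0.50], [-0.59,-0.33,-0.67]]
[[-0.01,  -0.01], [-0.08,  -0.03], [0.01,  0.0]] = y@[[-0.08,-0.03],[0.01,0.0],[0.05,0.02]]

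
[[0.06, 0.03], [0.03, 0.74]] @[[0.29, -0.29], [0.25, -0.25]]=[[0.02, -0.02], [0.19, -0.19]]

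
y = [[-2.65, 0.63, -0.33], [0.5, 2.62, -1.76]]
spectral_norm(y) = 3.24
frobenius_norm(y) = 4.21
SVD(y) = [[0.29, 0.96],[0.96, -0.29]] @ diag([3.2387415579279666, 2.692740819490494]) @ [[-0.09, 0.83, -0.55], [-1.00, -0.06, 0.07]]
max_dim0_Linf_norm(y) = 2.65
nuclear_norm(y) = 5.93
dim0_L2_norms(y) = [2.7, 2.69, 1.79]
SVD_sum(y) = [[-0.09, 0.79, -0.52],[-0.28, 2.57, -1.7]] + [[-2.56, -0.16, 0.19],[0.78, 0.05, -0.06]]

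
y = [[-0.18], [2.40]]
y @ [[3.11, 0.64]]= [[-0.56, -0.12], [7.46, 1.54]]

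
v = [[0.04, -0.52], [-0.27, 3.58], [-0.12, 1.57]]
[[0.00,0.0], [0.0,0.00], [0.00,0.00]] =v @ [[0.00, -0.00], [0.0, -0.00]]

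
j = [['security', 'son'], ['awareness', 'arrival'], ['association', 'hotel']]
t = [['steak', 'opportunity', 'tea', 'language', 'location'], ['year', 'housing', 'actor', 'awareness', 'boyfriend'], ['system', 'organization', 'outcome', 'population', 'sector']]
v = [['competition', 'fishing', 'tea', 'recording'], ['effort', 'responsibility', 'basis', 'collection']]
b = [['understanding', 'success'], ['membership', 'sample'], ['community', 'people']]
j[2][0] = 'association'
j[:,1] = ['son', 'arrival', 'hotel']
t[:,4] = ['location', 'boyfriend', 'sector']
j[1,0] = 'awareness'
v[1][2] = 'basis'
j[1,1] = 'arrival'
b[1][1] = 'sample'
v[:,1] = ['fishing', 'responsibility']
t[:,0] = ['steak', 'year', 'system']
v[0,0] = 'competition'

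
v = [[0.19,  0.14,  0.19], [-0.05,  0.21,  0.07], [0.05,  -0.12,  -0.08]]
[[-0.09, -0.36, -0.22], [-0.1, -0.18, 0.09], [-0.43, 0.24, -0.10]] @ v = [[-0.01, -0.06, -0.02], [-0.01, -0.06, -0.04], [-0.1, 0.00, -0.06]]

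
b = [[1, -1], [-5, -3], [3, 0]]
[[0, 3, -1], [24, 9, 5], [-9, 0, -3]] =b @[[-3, 0, -1], [-3, -3, 0]]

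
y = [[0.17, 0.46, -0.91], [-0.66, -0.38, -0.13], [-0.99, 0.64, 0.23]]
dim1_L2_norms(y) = [1.03, 0.77, 1.2]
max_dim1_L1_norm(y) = 1.86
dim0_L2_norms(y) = [1.2, 0.87, 0.95]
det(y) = 0.86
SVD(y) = [[-0.25,  0.95,  0.2], [0.37,  -0.10,  0.92], [0.89,  0.30,  -0.33]] @ diag([1.2742435644975256, 1.0292575440241631, 0.6519449719155664]) @ [[-0.92, 0.25, 0.3],[-0.07, 0.65, -0.76],[-0.38, -0.72, -0.58]]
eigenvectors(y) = [[-0.61+0.00j,0.17-0.51j,(0.17+0.51j)], [0.19+0.00j,0.64+0.00j,(0.64-0j)], [(0.77+0j),0.11-0.53j,0.11+0.53j]]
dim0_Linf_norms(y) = [0.99, 0.64, 0.91]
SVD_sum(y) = [[0.29,-0.08,-0.09], [-0.44,0.12,0.14], [-1.05,0.28,0.34]] + [[-0.07, 0.63, -0.74], [0.01, -0.06, 0.08], [-0.02, 0.20, -0.24]] + [[-0.05, -0.09, -0.08], [-0.23, -0.43, -0.35], [0.08, 0.15, 0.12]]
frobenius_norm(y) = 1.76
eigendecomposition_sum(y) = [[0.53+0.00j, (-0.05-0j), -0.50+0.00j], [(-0.17-0j), 0.02+0.00j, 0.16-0.00j], [(-0.67-0j), 0.06+0.00j, 0.63-0.00j]] + [[-0.18+0.16j, (0.26+0.26j), (-0.21+0.06j)],[-0.25-0.14j, (-0.2+0.39j), (-0.14-0.21j)],[-0.16+0.18j, 0.29+0.23j, -0.20+0.08j]] + [[(-0.18-0.16j), 0.26-0.26j, (-0.21-0.06j)], [(-0.25+0.14j), (-0.2-0.39j), (-0.14+0.21j)], [(-0.16-0.18j), (0.29-0.23j), (-0.2-0.08j)]]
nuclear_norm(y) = 2.96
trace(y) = 0.02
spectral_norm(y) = 1.27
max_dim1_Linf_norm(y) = 0.99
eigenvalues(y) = [(1.17+0j), (-0.58+0.63j), (-0.58-0.63j)]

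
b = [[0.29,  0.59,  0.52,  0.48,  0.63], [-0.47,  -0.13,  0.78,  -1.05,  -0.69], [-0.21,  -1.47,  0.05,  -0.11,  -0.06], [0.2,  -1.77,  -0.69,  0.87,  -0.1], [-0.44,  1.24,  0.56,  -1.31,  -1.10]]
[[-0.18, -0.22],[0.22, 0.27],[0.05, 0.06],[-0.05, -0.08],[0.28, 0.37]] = b @ [[0.07, 0.09], [-0.03, -0.03], [-0.03, -0.04], [-0.17, -0.22], [-0.13, -0.16]]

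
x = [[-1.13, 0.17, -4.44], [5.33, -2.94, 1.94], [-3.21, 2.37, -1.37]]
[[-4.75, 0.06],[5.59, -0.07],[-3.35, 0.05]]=x @ [[0.91,-0.01],[0.31,-0.0],[0.85,-0.01]]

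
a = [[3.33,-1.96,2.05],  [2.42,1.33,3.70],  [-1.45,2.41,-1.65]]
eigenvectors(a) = [[(-0.44+0j), -0.68+0.00j, -0.68-0.00j], [(-0.48+0j), 0.15+0.57j, (0.15-0.57j)], [0.76+0.00j, (0.36+0.24j), (0.36-0.24j)]]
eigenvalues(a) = [(-2.32+0j), (2.67+0.9j), (2.67-0.9j)]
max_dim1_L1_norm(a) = 7.45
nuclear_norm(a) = 10.45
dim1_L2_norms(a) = [4.37, 4.62, 3.26]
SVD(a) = [[-0.66, -0.38, -0.65], [-0.62, 0.77, 0.18], [0.43, 0.52, -0.74]] @ diag([6.302985672810498, 3.247368714149448, 0.8990928999324576]) @ [[-0.68,0.24,-0.69], [-0.05,0.93,0.37], [-0.73,-0.29,0.62]]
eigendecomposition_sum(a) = [[0.58-0.00j, (-0.57+0j), 1.33+0.00j], [0.63-0.00j, -0.61+0.00j, 1.44+0.00j], [(-1.01+0j), 0.97-0.00j, -2.29-0.00j]] + [[1.37+1.44j, -0.70+0.99j, (0.36+1.46j)], [(0.89-1.45j), (0.97+0.36j), 1.13-0.61j], [(-0.22-1.24j), (0.72-0.28j), 0.32-0.90j]] + [[1.37-1.44j,  (-0.7-0.99j),  0.36-1.46j],[(0.89+1.45j),  (0.97-0.36j),  (1.13+0.61j)],[-0.22+1.24j,  0.72+0.28j,  0.32+0.90j]]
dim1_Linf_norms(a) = [3.33, 3.7, 2.41]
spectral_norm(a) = 6.30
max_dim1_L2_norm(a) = 4.62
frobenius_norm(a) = 7.15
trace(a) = 3.01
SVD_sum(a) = [[2.85, -0.99, 2.87], [2.66, -0.93, 2.68], [-1.85, 0.65, -1.86]] + [[0.06, -1.13, -0.45], [-0.12, 2.31, 0.92], [-0.08, 1.57, 0.63]] + [[0.43, 0.17, -0.36], [-0.12, -0.05, 0.10], [0.48, 0.19, -0.41]]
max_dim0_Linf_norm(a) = 3.7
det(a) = -18.40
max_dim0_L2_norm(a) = 4.54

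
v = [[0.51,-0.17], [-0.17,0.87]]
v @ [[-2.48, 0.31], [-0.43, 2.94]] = [[-1.19, -0.34], [0.05, 2.51]]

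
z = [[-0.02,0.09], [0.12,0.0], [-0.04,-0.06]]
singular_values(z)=[0.13, 0.11]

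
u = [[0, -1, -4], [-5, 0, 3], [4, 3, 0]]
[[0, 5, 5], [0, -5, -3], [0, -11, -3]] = u @[[0, 1, 0], [0, -5, -1], [0, 0, -1]]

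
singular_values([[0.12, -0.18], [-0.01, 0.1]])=[0.23, 0.04]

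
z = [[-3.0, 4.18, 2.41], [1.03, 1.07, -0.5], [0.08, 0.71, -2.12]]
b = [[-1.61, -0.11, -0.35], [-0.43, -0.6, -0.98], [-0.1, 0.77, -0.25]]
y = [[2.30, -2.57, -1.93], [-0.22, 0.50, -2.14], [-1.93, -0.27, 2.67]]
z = b @ y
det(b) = -1.32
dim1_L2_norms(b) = [1.65, 1.23, 0.82]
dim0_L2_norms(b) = [1.67, 0.98, 1.07]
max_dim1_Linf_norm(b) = 1.61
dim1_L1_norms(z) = [9.59, 2.6, 2.91]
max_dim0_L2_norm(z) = 4.37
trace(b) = -2.46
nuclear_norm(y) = 8.44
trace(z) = -4.05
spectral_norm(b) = 1.84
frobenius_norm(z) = 6.30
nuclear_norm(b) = 3.56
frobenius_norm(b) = 2.21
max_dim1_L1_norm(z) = 9.59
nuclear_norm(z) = 9.30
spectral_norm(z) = 5.70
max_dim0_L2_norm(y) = 3.93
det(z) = 16.26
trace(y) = 5.47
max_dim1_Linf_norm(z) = 4.18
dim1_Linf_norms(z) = [4.18, 1.07, 2.12]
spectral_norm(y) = 4.89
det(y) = -12.36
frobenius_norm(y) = 5.61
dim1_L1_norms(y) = [6.8, 2.86, 4.87]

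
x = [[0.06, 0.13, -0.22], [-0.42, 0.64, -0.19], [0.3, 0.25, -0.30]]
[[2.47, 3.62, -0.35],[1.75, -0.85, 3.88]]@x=[[-1.48, 2.55, -1.13], [1.63, 0.65, -1.39]]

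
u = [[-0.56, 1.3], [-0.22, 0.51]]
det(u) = 0.00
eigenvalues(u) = [-0.04, -0.01]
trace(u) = -0.05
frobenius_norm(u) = 1.52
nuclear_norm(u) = 1.52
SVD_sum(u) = [[-0.56, 1.30],[-0.22, 0.51]] + [[0.00, 0.00], [-0.0, -0.00]]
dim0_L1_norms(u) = [0.78, 1.81]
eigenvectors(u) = [[-0.93, -0.92], [-0.37, -0.39]]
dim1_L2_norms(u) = [1.42, 0.56]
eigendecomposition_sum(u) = [[-0.73, 1.73], [-0.29, 0.69]] + [[0.17, -0.43], [0.07, -0.18]]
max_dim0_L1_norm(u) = 1.81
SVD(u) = [[-0.93,-0.37], [-0.37,0.93]] @ diag([1.520559084941733, 0.0002630611358422295]) @ [[0.4, -0.92], [-0.92, -0.4]]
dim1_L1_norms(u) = [1.86, 0.73]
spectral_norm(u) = 1.52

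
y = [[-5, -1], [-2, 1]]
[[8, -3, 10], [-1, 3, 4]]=y @ [[-1, 0, -2], [-3, 3, 0]]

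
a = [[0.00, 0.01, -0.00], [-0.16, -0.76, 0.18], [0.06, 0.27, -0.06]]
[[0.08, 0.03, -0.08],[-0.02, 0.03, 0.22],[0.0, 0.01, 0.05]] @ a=[[-0.01, -0.04, 0.01],[0.01, 0.04, -0.01],[0.0, 0.01, -0.00]]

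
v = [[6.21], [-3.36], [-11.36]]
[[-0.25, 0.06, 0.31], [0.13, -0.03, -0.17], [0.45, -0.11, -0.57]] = v@ [[-0.04,0.01,0.05]]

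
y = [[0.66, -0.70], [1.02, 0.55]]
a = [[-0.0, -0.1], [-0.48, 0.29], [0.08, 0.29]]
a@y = [[-0.1,-0.06], [-0.02,0.5], [0.35,0.10]]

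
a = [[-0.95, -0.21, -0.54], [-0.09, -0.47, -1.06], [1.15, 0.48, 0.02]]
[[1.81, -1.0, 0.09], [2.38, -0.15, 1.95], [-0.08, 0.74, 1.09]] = a @[[-0.62, 1.0, 1.0],[1.44, -0.87, -0.04],[-2.83, 0.44, -1.91]]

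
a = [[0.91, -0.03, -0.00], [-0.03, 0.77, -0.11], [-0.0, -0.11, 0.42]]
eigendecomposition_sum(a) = [[0.86, -0.21, 0.05], [-0.21, 0.05, -0.01], [0.05, -0.01, 0.00]] + [[0.05, 0.18, -0.05], [0.18, 0.69, -0.2], [-0.05, -0.2, 0.06]] + [[0.0, 0.00, 0.01], [0.0, 0.03, 0.1], [0.01, 0.10, 0.36]]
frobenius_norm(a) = 1.27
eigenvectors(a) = [[0.97, 0.24, 0.02], [-0.24, 0.93, 0.28], [0.05, -0.27, 0.96]]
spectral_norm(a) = 0.92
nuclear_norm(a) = 2.10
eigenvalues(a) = [0.92, 0.79, 0.39]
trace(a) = 2.10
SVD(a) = [[-0.97, -0.24, 0.02], [0.24, -0.93, 0.28], [-0.05, 0.27, 0.96]] @ diag([0.9173178281060256, 0.7945152014008513, 0.3881669704931235]) @ [[-0.97, 0.24, -0.05], [-0.24, -0.93, 0.27], [0.02, 0.28, 0.96]]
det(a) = 0.28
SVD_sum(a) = [[0.86, -0.21, 0.05], [-0.21, 0.05, -0.01], [0.05, -0.01, 0.00]] + [[0.05, 0.18, -0.05], [0.18, 0.69, -0.20], [-0.05, -0.20, 0.06]] + [[0.00, 0.0, 0.01],[0.00, 0.03, 0.1],[0.01, 0.10, 0.36]]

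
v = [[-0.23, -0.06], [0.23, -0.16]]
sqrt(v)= [[-0.02, -0.25], [0.94, 0.27]]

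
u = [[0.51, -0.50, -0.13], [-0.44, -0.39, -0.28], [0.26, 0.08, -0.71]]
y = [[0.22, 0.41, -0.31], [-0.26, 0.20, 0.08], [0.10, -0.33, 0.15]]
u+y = [[0.73, -0.09, -0.44], [-0.70, -0.19, -0.2], [0.36, -0.25, -0.56]]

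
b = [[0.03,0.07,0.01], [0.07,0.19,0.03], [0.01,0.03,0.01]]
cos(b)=[[1.00, -0.01, -0.0], [-0.01, 0.98, -0.0], [-0.00, -0.0, 1.0]]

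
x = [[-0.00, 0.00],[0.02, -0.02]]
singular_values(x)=[0.03, 0.0]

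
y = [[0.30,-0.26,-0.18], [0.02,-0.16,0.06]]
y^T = [[0.3, 0.02], [-0.26, -0.16], [-0.18, 0.06]]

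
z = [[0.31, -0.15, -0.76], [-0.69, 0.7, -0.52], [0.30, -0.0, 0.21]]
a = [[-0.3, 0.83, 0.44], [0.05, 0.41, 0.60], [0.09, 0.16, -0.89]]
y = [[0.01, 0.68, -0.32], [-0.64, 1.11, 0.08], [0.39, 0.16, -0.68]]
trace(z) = 1.22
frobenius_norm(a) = 1.53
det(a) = 0.21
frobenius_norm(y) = 1.69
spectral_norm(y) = 1.42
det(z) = 0.21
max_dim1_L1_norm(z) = 1.91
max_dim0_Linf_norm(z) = 0.76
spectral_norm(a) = 1.30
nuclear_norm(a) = 2.28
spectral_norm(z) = 1.15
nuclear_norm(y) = 2.42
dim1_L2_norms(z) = [0.83, 1.11, 0.37]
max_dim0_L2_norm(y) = 1.31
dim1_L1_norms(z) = [1.22, 1.91, 0.51]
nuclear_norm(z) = 2.20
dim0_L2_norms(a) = [0.32, 0.94, 1.16]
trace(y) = 0.44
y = z + a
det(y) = -0.11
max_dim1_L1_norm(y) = 1.83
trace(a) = -0.78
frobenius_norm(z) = 1.44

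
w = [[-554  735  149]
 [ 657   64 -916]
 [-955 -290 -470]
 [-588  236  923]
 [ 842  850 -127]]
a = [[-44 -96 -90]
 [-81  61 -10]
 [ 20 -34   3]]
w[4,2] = -127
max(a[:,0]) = 20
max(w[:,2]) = 923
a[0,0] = -44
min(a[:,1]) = -96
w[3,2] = 923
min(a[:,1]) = -96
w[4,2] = -127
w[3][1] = 236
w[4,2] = -127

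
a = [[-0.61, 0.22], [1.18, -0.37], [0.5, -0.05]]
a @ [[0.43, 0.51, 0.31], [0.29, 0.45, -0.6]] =[[-0.2,-0.21,-0.32], [0.4,0.44,0.59], [0.2,0.23,0.18]]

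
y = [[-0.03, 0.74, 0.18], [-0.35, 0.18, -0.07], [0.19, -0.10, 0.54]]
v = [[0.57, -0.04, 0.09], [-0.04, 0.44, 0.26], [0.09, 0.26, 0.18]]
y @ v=[[-0.03, 0.37, 0.22], [-0.21, 0.07, 0.0], [0.16, 0.09, 0.09]]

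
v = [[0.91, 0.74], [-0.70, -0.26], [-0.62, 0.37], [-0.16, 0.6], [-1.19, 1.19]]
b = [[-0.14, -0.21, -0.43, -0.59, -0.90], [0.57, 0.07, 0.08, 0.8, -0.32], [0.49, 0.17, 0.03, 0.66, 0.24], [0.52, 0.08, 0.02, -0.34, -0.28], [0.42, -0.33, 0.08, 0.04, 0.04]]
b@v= [[1.45, -1.63], [0.67, 0.53], [-0.08, 1.01], [0.79, -0.17], [0.51, 0.50]]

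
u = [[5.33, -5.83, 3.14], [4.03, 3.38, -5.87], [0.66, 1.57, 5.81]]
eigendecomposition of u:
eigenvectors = [[-0.08-0.69j, (-0.08+0.69j), 0.84+0.00j],  [-0.69+0.00j, -0.69-0.00j, 0.05+0.00j],  [(-0.01+0.2j), -0.01-0.20j, 0.54+0.00j]]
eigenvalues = [(3.77+5.7j), (3.77-5.7j), (6.99+0j)]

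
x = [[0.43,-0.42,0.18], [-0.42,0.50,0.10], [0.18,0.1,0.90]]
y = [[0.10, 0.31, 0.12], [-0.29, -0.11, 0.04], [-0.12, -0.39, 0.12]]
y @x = [[-0.07, 0.12, 0.16],[-0.07, 0.07, -0.03],[0.13, -0.13, 0.05]]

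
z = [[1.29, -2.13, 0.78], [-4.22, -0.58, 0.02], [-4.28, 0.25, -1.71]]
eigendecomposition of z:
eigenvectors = [[(0.55+0j),(0.08-0.17j),(0.08+0.17j)], [(-0.65+0j),(0.39-0.29j),0.39+0.29j], [-0.53+0.00j,(0.86+0j),(0.86-0j)]]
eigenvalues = [(3.04+0j), (-2.02+0.75j), (-2.02-0.75j)]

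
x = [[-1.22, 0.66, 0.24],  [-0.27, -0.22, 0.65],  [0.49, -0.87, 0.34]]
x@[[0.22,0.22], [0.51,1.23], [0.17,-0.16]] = [[0.11, 0.51], [-0.06, -0.43], [-0.28, -1.02]]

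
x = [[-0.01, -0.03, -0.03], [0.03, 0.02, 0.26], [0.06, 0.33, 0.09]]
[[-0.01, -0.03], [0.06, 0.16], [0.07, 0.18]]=x@[[0.21, 0.54],[0.11, 0.30],[0.21, 0.54]]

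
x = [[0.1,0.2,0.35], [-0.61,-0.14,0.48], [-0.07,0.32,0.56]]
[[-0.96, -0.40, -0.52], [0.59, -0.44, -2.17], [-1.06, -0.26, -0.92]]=x@[[-2.02, -1.7, 0.33], [-0.95, 2.80, 2.90], [-1.61, -2.27, -3.25]]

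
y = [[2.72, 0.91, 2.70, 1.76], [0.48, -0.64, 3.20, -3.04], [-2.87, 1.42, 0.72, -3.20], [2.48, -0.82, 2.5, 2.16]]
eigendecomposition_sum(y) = [[1.34+0.76j, 0.18-0.53j, 1.61-0.77j, (1.09+1.32j)], [-0.44+1.39j, (0.53+0.07j), 1.02+1.33j, (-1+1.26j)], [(-1.24+1.33j), (0.56+0.36j), 0.44+2.05j, (-1.81+0.89j)], [1.09+0.20j, 0.00-0.40j, (0.91-0.9j), (1.05+0.64j)]] + [[1.34-0.76j, (0.18+0.53j), (1.61+0.77j), (1.09-1.32j)], [(-0.44-1.39j), 0.53-0.07j, (1.02-1.33j), -1.00-1.26j], [(-1.24-1.33j), (0.56-0.36j), (0.44-2.05j), (-1.81-0.89j)], [(1.09-0.2j), 0.00+0.40j, (0.91+0.9j), (1.05-0.64j)]] + [[(-0.23+0j), (0.34+0j), -0.25+0.00j, (0.14+0j)], [1.21-0.00j, -1.81-0.00j, (1.31-0j), (-0.72-0j)], [-0.26+0.00j, (0.4+0j), (-0.29+0j), 0.16+0.00j], [0.46-0.00j, (-0.7-0j), (0.5-0j), -0.28-0.00j]] + [[0.26+0.00j, 0.20-0.00j, (-0.27-0j), -0.55+0.00j], [(0.15+0j), (0.11-0j), (-0.16-0j), -0.31+0.00j], [-0.12-0.00j, (-0.1+0j), 0.13+0.00j, (0.26-0j)], [-0.16-0.00j, -0.13+0.00j, (0.17+0j), (0.34-0j)]]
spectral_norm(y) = 6.78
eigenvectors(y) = [[0.12+0.50j, 0.12-0.50j, -0.17+0.00j, (-0.72+0j)], [-0.44+0.21j, (-0.44-0.21j), 0.90+0.00j, -0.41+0.00j], [-0.61+0.00j, -0.61-0.00j, -0.20+0.00j, (0.34+0j)], [0.20+0.31j, (0.2-0.31j), 0.35+0.00j, 0.45+0.00j]]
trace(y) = 4.96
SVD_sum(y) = [[2.6,-0.42,1.37,2.41], [-0.25,0.04,-0.13,-0.24], [-2.64,0.43,-1.38,-2.44], [2.75,-0.45,1.44,2.54]] + [[0.14, 0.04, 1.24, -0.85], [0.42, 0.13, 3.58, -2.46], [0.21, 0.06, 1.77, -1.22], [0.10, 0.03, 0.86, -0.59]] + [[-0.25,1.17,0.23,0.35], [0.19,-0.88,-0.17,-0.26], [-0.22,1.04,0.20,0.31], [0.04,-0.19,-0.04,-0.06]] + [[0.22, 0.12, -0.13, -0.15],[0.13, 0.07, -0.08, -0.08],[-0.22, -0.11, 0.13, 0.14],[-0.41, -0.21, 0.24, 0.27]]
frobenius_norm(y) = 8.80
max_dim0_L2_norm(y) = 5.22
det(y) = -52.29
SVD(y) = [[-0.56, -0.29, -0.65, -0.42],[0.06, -0.84, 0.48, -0.24],[0.57, -0.42, -0.58, 0.41],[-0.59, -0.20, 0.11, 0.77]] @ diag([6.781998927617485, 5.2046062191190465, 1.9568286894341318, 0.7570905691594505]) @ [[-0.68, 0.11, -0.36, -0.63], [-0.1, -0.03, -0.82, 0.56], [0.2, -0.92, -0.18, -0.28], [-0.7, -0.37, 0.41, 0.46]]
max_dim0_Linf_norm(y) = 3.2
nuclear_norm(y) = 14.70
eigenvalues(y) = [(3.35+3.52j), (3.35-3.52j), (-2.6+0j), (0.85+0j)]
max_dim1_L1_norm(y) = 8.21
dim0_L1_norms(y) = [8.55, 3.79, 9.12, 10.16]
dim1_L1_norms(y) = [8.09, 7.36, 8.21, 7.96]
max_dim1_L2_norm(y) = 4.58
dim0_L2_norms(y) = [4.69, 1.98, 4.93, 5.22]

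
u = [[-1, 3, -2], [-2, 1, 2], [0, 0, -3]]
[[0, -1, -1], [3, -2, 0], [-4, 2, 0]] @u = [[2, -1, 1], [1, 7, -10], [0, -10, 12]]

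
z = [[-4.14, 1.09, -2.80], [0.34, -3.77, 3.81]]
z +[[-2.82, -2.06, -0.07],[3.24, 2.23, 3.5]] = [[-6.96, -0.97, -2.87], [3.58, -1.54, 7.31]]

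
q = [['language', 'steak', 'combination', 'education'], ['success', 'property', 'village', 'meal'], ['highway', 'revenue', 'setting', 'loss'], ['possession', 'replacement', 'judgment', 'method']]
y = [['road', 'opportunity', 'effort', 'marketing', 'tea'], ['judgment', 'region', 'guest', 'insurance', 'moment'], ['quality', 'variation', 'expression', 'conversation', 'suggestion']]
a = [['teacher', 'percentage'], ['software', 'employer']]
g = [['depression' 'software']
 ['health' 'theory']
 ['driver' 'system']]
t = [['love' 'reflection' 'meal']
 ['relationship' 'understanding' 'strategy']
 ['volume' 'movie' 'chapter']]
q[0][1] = 'steak'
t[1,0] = 'relationship'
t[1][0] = 'relationship'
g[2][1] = 'system'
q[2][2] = 'setting'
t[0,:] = ['love', 'reflection', 'meal']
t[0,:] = ['love', 'reflection', 'meal']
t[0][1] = 'reflection'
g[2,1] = 'system'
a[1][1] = 'employer'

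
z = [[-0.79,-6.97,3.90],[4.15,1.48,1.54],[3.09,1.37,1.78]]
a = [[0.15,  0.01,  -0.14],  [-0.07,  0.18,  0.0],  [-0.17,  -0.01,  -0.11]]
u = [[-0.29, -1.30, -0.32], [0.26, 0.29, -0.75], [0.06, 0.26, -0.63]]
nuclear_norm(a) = 0.59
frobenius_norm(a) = 0.35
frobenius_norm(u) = 1.75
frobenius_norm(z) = 10.04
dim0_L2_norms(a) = [0.24, 0.18, 0.18]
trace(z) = 2.47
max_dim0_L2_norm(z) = 7.26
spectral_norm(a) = 0.24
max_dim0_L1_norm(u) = 1.85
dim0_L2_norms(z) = [5.23, 7.26, 4.56]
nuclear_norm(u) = 2.56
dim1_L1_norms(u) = [1.91, 1.3, 0.95]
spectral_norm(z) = 8.19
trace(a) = 0.22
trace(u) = -0.63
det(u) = -0.17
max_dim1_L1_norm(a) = 0.3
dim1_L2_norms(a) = [0.21, 0.19, 0.2]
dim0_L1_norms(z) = [8.03, 9.82, 7.22]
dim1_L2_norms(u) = [1.37, 0.85, 0.68]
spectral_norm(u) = 1.40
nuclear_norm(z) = 14.45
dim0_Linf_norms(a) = [0.17, 0.18, 0.14]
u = z @ a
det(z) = 22.24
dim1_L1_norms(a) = [0.3, 0.25, 0.29]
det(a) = -0.01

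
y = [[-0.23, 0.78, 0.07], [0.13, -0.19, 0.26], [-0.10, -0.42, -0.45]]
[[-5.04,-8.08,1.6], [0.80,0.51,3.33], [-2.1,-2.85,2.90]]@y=[[-0.05, -3.07, -3.17], [-0.45, -0.87, -1.31], [-0.18, -2.31, -2.19]]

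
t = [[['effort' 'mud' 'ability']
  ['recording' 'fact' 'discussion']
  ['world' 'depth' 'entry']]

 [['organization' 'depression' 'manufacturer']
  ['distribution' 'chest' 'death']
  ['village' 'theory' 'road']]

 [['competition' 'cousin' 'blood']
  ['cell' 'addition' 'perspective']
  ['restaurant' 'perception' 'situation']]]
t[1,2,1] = 'theory'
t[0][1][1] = 'fact'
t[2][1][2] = 'perspective'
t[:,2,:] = [['world', 'depth', 'entry'], ['village', 'theory', 'road'], ['restaurant', 'perception', 'situation']]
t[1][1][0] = 'distribution'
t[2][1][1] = 'addition'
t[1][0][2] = 'manufacturer'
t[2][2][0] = 'restaurant'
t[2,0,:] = ['competition', 'cousin', 'blood']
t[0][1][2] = 'discussion'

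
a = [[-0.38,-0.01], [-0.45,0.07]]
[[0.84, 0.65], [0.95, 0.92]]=a @ [[-2.20, -1.76], [-0.55, 1.81]]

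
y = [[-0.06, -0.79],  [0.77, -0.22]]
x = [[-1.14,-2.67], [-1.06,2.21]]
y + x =[[-1.20, -3.46], [-0.29, 1.99]]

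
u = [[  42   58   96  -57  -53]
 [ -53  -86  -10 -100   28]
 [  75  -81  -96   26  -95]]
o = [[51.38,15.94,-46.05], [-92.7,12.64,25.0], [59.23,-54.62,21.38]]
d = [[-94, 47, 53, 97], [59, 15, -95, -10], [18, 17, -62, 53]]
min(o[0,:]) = -46.05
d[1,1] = 15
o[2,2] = 21.38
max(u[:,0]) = 75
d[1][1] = 15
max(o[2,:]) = 59.23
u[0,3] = -57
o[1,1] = 12.64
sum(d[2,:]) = 26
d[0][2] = 53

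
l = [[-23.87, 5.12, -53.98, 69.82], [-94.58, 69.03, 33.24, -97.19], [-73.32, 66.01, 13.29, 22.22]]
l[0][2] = -53.98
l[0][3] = 69.82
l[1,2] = 33.24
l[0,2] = -53.98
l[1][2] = 33.24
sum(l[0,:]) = -2.9099999999999966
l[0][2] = -53.98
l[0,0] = -23.87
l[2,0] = -73.32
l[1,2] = 33.24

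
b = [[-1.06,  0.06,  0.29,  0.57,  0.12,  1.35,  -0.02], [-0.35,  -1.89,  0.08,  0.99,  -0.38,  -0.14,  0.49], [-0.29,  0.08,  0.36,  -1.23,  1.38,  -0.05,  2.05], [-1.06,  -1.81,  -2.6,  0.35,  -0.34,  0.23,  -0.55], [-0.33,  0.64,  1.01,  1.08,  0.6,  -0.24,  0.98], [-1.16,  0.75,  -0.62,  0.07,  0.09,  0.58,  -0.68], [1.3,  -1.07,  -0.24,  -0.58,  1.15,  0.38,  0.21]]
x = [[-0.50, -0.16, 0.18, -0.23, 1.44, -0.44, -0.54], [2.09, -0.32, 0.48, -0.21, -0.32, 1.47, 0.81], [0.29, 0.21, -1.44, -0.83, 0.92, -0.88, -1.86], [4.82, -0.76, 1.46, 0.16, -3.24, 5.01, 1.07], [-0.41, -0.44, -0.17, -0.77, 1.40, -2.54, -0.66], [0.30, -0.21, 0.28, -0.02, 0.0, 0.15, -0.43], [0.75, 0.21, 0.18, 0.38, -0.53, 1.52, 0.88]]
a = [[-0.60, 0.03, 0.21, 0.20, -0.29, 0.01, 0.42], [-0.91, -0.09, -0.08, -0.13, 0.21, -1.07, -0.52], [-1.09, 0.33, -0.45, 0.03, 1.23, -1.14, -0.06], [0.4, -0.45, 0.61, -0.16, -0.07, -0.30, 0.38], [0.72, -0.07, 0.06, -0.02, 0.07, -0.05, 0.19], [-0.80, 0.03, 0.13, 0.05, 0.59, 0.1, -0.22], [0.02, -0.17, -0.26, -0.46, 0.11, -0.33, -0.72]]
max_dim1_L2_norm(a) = 2.08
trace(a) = -1.85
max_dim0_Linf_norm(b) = 2.6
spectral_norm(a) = 2.65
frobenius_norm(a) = 3.31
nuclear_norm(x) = 15.78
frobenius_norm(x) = 9.78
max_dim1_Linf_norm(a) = 1.23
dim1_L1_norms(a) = [1.76, 3.01, 4.33, 2.37, 1.18, 1.92, 2.07]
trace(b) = -0.85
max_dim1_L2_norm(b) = 3.43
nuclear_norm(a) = 6.67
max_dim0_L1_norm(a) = 4.54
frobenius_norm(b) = 6.32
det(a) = 0.00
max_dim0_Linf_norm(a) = 1.23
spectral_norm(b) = 4.04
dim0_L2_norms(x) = [5.36, 1.02, 2.15, 1.24, 3.97, 6.08, 2.64]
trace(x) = 0.33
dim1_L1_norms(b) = [3.47, 4.32, 5.44, 6.94, 4.88, 3.95, 4.93]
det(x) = -0.04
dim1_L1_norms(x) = [3.49, 5.7, 6.43, 16.52, 6.39, 1.39, 4.45]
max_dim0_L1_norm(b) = 6.3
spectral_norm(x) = 9.10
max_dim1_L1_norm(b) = 6.94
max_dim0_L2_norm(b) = 3.0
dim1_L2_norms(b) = [1.84, 2.26, 2.8, 3.43, 2.02, 1.76, 2.18]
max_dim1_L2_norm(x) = 7.92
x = b @ a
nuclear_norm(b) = 14.48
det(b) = -22.83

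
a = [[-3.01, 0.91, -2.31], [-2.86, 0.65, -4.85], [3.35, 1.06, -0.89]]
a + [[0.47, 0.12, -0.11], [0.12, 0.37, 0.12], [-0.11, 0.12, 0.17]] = [[-2.54, 1.03, -2.42], [-2.74, 1.02, -4.73], [3.24, 1.18, -0.72]]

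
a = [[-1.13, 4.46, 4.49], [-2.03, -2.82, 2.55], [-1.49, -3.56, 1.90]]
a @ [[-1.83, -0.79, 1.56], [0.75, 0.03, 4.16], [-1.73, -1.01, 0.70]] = [[-2.35, -3.51, 19.93], [-2.81, -1.06, -13.11], [-3.23, -0.85, -15.80]]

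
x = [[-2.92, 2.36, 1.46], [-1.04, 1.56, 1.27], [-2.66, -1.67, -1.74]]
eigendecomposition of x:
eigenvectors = [[-0.00+0.42j, -0.00-0.42j, -0.06+0.00j], [0.19+0.27j, 0.19-0.27j, (-0.57+0j)], [(-0.85+0j), (-0.85-0j), (0.82+0j)]]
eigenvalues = [(-1.37+1.84j), (-1.37-1.84j), (-0.36+0j)]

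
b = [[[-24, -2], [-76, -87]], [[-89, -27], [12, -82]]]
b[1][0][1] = -27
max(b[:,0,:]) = -2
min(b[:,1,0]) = -76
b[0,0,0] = -24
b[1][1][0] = 12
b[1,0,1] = -27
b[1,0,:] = [-89, -27]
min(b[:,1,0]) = -76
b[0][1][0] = -76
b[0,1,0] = -76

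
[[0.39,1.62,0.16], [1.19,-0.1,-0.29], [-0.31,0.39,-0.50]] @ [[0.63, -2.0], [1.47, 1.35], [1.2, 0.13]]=[[2.82, 1.43], [0.25, -2.55], [-0.22, 1.08]]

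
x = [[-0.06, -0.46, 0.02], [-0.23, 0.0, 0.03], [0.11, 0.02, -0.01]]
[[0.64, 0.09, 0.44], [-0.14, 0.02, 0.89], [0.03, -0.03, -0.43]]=x @ [[0.56,-0.48,-3.70], [-1.48,-0.27,-0.41], [-0.22,-3.15,1.31]]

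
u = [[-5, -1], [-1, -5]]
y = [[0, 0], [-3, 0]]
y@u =[[0, 0], [15, 3]]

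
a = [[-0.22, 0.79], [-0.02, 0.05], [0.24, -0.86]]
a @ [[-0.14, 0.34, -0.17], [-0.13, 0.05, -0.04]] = [[-0.07,-0.04,0.01],[-0.00,-0.0,0.0],[0.08,0.04,-0.01]]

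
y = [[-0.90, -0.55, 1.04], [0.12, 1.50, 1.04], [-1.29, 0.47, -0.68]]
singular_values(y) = [1.84, 1.57, 1.42]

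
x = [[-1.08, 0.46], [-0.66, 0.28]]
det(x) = 0.00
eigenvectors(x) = [[-0.85, -0.39], [-0.52, -0.92]]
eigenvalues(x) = [-0.8, -0.0]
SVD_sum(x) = [[-1.08, 0.46], [-0.66, 0.28]] + [[0.0, 0.0], [-0.0, -0.0]]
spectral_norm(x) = 1.38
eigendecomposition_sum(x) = [[-1.08, 0.46], [-0.66, 0.28]] + [[0.0, -0.00], [0.00, -0.00]]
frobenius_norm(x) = 1.38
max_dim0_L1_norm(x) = 1.74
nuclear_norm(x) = 1.38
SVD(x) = [[-0.85, -0.52], [-0.52, 0.85]] @ diag([1.3754996324609936, 0.0008724102658268241]) @ [[0.92, -0.39], [-0.39, -0.92]]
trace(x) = -0.80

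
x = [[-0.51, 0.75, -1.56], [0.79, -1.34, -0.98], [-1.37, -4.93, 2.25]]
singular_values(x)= [5.75, 1.86, 1.18]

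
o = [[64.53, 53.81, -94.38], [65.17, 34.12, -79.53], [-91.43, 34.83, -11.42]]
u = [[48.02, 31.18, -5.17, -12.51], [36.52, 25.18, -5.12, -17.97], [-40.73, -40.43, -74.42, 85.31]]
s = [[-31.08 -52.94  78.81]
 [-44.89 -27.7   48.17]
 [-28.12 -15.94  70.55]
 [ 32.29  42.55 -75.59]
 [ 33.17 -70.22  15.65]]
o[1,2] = -79.53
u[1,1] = 25.18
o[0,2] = -94.38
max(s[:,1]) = 42.55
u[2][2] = -74.42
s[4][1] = -70.22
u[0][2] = -5.17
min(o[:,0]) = -91.43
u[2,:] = [-40.73, -40.43, -74.42, 85.31]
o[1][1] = 34.12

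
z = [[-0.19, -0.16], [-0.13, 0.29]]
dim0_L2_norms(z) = [0.23, 0.33]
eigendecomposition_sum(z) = [[-0.21, -0.07], [-0.05, -0.02]] + [[0.02, -0.09], [-0.08, 0.31]]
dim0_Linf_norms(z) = [0.19, 0.29]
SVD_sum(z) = [[0.02, -0.13], [-0.04, 0.3]] + [[-0.21, -0.03], [-0.09, -0.01]]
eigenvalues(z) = [-0.23, 0.33]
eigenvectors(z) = [[-0.97,0.29], [-0.24,-0.96]]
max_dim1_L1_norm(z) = 0.42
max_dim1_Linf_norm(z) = 0.29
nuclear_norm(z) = 0.56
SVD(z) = [[-0.41, 0.91], [0.91, 0.41]] @ diag([0.33260303040075184, 0.2281999653116463]) @ [[-0.13, 0.99],[-0.99, -0.13]]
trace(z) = 0.10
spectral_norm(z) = 0.33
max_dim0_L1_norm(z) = 0.45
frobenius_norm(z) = 0.40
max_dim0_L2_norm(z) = 0.33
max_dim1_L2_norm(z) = 0.32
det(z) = -0.08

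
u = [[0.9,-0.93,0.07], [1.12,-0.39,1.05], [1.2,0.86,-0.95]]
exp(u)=[[1.47, -1.13, -0.36], [1.95, 0.22, 0.48], [1.63, -0.13, 0.48]]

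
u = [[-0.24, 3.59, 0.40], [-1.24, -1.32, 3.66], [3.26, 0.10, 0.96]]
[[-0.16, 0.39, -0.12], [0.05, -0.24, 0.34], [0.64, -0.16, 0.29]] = u @ [[0.18,  -0.04,  0.06], [-0.04,  0.11,  -0.04], [0.06,  -0.04,  0.1]]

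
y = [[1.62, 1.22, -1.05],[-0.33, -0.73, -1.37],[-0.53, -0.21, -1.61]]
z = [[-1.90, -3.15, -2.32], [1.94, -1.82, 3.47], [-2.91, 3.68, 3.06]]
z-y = [[-3.52, -4.37, -1.27], [2.27, -1.09, 4.84], [-2.38, 3.89, 4.67]]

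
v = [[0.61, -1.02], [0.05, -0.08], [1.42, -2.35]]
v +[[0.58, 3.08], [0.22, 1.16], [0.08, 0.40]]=[[1.19, 2.06], [0.27, 1.08], [1.5, -1.95]]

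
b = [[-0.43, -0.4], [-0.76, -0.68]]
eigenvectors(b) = [[0.67, 0.50], [-0.74, 0.87]]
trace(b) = -1.11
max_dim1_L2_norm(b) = 1.02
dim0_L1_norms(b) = [1.19, 1.08]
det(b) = -0.01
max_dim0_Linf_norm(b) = 0.76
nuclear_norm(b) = 1.19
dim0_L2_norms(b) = [0.87, 0.79]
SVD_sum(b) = [[-0.44, -0.39],[-0.76, -0.68]] + [[0.01, -0.01], [-0.0, 0.00]]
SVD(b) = [[-0.5, -0.87], [-0.87, 0.50]] @ diag([1.17677645750258, 0.009857437175976619]) @ [[0.74, 0.67], [-0.67, 0.74]]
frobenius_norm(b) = 1.18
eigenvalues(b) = [0.01, -1.12]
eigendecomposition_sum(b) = [[0.01, -0.00],[-0.01, 0.0]] + [[-0.44,-0.40], [-0.75,-0.68]]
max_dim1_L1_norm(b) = 1.44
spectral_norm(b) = 1.18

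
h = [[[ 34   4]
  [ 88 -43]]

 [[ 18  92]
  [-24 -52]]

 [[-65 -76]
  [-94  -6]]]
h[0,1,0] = 88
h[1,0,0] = 18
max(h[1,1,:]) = -24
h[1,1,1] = -52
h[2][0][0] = -65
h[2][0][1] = -76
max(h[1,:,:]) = 92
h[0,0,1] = 4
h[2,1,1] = -6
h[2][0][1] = -76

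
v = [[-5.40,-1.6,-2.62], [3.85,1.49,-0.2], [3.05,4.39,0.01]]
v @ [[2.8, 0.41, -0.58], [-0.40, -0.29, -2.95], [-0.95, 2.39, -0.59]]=[[-11.99, -8.01, 9.40], [10.37, 0.67, -6.51], [6.77, 0.00, -14.73]]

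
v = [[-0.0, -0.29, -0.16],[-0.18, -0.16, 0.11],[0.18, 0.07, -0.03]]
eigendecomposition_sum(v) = [[(-0.08-0j), (-0.14+0j), (0.01+0j)], [(-0.14-0j), (-0.24+0j), 0.01+0.00j], [0.08+0.00j, (0.14-0j), -0.01-0.00j]] + [[(0.04+0.04j),(-0.07+0.01j),-0.08+0.05j], [(-0.02-0.02j),(0.04-0j),(0.05-0.02j)], [(0.05-0.01j),(-0.04+0.06j),-0.01+0.09j]] + [[(0.04-0.04j), (-0.07-0.01j), -0.08-0.05j], [(-0.02+0.02j), (0.04+0j), (0.05+0.02j)], [(0.05+0.01j), -0.04-0.06j, -0.01-0.09j]]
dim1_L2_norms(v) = [0.33, 0.26, 0.2]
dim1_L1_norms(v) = [0.45, 0.45, 0.28]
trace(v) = -0.19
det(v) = -0.01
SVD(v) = [[-0.74, 0.67, -0.04],[-0.56, -0.58, 0.59],[0.37, 0.46, 0.80]] @ diag([0.3732867419473434, 0.27244893007917537, 0.06654764297140858]) @ [[0.45,  0.88,  0.12], [0.69,  -0.26,  -0.68], [0.57,  -0.39,  0.72]]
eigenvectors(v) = [[-0.46+0.00j, (0.69+0j), (0.69-0j)], [(-0.77+0j), -0.38-0.03j, (-0.38+0.03j)], [0.45+0.00j, 0.38-0.49j, 0.38+0.49j]]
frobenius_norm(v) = 0.47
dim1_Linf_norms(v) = [0.29, 0.18, 0.18]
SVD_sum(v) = [[-0.12, -0.24, -0.03], [-0.09, -0.19, -0.03], [0.06, 0.12, 0.02]] + [[0.13,-0.05,-0.12],[-0.11,0.04,0.11],[0.09,-0.03,-0.09]] + [[-0.0, 0.00, -0.0], [0.02, -0.02, 0.03], [0.03, -0.02, 0.04]]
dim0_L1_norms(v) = [0.36, 0.52, 0.3]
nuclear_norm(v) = 0.71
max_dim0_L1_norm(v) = 0.52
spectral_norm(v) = 0.37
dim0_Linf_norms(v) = [0.18, 0.29, 0.16]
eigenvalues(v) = [(-0.33+0j), (0.07+0.12j), (0.07-0.12j)]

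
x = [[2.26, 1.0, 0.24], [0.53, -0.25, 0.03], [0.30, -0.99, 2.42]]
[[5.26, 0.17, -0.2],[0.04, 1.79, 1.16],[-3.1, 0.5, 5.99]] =x @ [[1.27,1.79,0.91], [2.49,-3.53,-2.57], [-0.42,-1.46,1.31]]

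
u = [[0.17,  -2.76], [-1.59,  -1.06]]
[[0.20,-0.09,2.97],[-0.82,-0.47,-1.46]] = u @ [[0.54, 0.26, 1.57], [-0.04, 0.05, -0.98]]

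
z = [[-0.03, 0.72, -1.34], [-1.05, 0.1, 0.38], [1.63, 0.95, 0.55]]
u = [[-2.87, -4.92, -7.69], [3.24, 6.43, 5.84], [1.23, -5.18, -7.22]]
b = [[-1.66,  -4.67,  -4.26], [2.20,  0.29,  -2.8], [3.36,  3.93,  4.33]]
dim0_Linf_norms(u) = [3.24, 6.43, 7.69]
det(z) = 2.43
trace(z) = 0.62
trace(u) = -3.66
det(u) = 85.87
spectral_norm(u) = 15.59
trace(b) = 2.96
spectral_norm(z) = 2.12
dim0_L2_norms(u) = [4.5, 9.61, 12.06]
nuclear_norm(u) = 20.69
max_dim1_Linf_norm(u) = 7.69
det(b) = 35.39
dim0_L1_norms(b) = [7.22, 8.89, 11.39]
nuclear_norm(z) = 4.41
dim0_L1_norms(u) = [7.34, 16.53, 20.75]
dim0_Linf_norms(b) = [3.36, 4.67, 4.33]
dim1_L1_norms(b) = [10.59, 5.29, 11.62]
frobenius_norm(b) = 10.05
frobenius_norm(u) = 16.06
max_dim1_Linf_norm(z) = 1.63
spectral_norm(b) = 9.34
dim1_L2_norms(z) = [1.52, 1.12, 1.97]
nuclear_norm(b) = 13.96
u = z @ b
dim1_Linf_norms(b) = [4.67, 2.8, 4.33]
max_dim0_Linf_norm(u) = 7.69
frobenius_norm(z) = 2.73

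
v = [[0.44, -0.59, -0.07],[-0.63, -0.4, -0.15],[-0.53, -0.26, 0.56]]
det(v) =-0.367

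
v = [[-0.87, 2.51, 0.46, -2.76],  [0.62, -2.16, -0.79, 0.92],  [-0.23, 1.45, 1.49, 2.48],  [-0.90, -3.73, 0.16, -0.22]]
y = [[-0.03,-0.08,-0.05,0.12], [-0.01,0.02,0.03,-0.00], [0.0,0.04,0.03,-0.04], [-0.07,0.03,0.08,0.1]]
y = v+[[0.84, -2.59, -0.51, 2.88], [-0.63, 2.18, 0.82, -0.92], [0.23, -1.41, -1.46, -2.52], [0.83, 3.76, -0.08, 0.32]]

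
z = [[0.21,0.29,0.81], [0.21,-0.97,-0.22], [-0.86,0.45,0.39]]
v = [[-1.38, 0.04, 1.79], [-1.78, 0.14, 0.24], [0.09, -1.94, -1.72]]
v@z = [[-1.82, 0.37, -0.43], [-0.55, -0.54, -1.38], [1.09, 1.13, -0.17]]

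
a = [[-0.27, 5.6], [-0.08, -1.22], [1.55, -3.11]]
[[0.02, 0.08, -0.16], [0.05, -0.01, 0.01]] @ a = [[-0.26, 0.51], [0.0, 0.26]]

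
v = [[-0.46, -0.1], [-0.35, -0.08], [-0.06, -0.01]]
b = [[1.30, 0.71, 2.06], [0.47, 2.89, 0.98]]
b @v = [[-0.97, -0.21], [-1.29, -0.29]]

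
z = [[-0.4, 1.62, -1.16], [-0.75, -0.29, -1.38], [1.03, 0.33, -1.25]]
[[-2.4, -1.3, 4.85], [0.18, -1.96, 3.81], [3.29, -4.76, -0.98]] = z@[[2.41, -1.89, -3.03],[-1.67, 0.42, 1.26],[-1.09, 2.36, -1.38]]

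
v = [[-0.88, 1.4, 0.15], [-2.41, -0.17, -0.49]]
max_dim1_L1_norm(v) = 3.07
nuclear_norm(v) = 4.02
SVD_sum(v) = [[-1.03, 0.16, -0.16], [-2.34, 0.37, -0.36]] + [[0.15, 1.24, 0.31],[-0.07, -0.54, -0.13]]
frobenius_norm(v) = 2.97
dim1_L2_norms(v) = [1.66, 2.47]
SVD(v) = [[-0.4, -0.92], [-0.92, 0.40]] @ diag([2.621546054553422, 1.4005342851409917]) @ [[0.98, -0.16, 0.15], [-0.12, -0.96, -0.24]]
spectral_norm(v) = 2.62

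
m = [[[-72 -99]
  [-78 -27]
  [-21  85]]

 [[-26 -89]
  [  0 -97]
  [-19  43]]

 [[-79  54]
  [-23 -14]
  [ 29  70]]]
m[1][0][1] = -89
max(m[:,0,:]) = 54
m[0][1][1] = -27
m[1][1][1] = -97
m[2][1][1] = -14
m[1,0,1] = -89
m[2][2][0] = 29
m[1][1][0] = 0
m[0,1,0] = -78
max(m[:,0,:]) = 54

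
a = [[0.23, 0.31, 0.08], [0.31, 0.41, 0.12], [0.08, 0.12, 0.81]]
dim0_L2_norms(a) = [0.39, 0.53, 0.82]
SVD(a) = [[-0.29, -0.53, -0.80], [-0.4, -0.69, 0.60], [-0.87, 0.5, -0.01]] @ diag([0.8929587561928171, 0.5599253003361383, 0.0028840565289554765]) @ [[-0.29, -0.4, -0.87],[-0.53, -0.69, 0.50],[0.80, -0.60, 0.01]]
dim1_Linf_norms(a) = [0.31, 0.41, 0.81]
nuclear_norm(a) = 1.46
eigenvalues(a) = [-0.0, 0.56, 0.89]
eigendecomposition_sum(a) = [[-0.0, 0.0, -0.0], [0.00, -0.0, 0.0], [-0.0, 0.00, -0.0]] + [[0.16, 0.20, -0.15], [0.2, 0.27, -0.19], [-0.15, -0.19, 0.14]] + [[0.08,0.11,0.23], [0.11,0.15,0.31], [0.23,0.31,0.67]]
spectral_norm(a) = 0.89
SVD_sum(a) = [[0.08, 0.11, 0.23], [0.11, 0.15, 0.31], [0.23, 0.31, 0.67]] + [[0.16, 0.20, -0.15], [0.20, 0.27, -0.19], [-0.15, -0.19, 0.14]] + [[-0.00, 0.0, -0.0],[0.00, -0.00, 0.0],[-0.0, 0.0, -0.00]]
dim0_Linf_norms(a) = [0.31, 0.41, 0.81]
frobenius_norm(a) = 1.05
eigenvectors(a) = [[0.8, -0.53, 0.29], [-0.60, -0.69, 0.40], [0.01, 0.5, 0.87]]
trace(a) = 1.45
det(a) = -0.00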